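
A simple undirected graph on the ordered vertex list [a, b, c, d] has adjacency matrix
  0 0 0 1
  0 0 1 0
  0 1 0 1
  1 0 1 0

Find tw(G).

A width-1 tree decomposition is:
Bags: B1 = {a, d}  B2 = {c, d}  B3 = {b, c}
Tree: B1–B2, B2–B3
Every bag has size at most 2, so the width is 2 − 1 = 1 and tw(G) ≤ 1. G has an edge, so its treewidth is at least 1. The upper and lower bounds meet at 1, so that is the treewidth.

1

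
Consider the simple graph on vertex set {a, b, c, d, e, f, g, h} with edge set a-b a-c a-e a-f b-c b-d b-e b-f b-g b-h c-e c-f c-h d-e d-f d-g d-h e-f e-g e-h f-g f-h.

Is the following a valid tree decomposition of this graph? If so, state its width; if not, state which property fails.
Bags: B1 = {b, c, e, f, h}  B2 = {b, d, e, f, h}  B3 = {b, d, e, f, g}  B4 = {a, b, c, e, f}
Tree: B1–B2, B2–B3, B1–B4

Vertex coverage: the bags together contain {a, b, c, d, e, f, g, h}, the full vertex set. Edge coverage: each edge of G has both endpoints in at least one bag. Running intersection: for every vertex, the bags containing it form a connected subtree. All three properties hold, so this is a valid tree decomposition of width max|bag| − 1 = 4, and hence tw(G) ≤ 4.

Yes; width 4.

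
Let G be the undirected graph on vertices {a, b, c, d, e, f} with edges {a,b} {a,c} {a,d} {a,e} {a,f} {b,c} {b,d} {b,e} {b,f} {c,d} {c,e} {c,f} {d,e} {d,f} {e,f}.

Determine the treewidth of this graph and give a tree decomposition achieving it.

Treewidth 5.
One such decomposition:
Bags: B1 = {a, b, c, d, e, f}
Tree: (single bag)

With just one bag of size 6, the width is 6 − 1 = 5, so tw(G) ≤ 5. On the other hand G contains the 6-clique {a, b, c, d, e, f}. A clique must lie in a single bag of any decomposition, so no decomposition can have width below 5. Therefore the treewidth is 5.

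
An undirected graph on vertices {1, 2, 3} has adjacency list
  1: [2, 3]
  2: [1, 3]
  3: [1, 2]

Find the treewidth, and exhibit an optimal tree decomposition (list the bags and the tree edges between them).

Treewidth 2.
One optimal decomposition is:
Bags: B1 = {1, 2, 3}
Tree: (single bag)

With just one bag of size 3, the width is 3 − 1 = 2, so tw(G) ≤ 2. For the lower bound, the 3 vertices {1, 2, 3} are pairwise adjacent, and any tree decomposition puts a clique entirely inside one bag — forcing width ≥ 2. The upper and lower bounds meet at 2, so that is the treewidth.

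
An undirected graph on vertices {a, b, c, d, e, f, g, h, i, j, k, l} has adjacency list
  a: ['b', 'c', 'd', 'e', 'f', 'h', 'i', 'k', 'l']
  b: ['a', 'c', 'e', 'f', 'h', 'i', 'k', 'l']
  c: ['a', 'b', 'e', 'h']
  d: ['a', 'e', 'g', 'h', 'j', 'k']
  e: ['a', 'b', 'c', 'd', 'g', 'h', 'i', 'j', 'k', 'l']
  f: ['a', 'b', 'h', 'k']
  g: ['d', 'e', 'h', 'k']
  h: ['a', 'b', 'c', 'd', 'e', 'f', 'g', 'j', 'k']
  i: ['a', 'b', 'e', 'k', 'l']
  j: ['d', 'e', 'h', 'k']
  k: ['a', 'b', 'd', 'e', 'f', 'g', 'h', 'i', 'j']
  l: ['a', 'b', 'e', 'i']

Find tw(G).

4

A width-4 tree decomposition is:
Bags: B1 = {a, d, e, h, k}  B2 = {d, e, h, j, k}  B3 = {a, b, e, h, k}  B4 = {a, b, e, i, k}  B5 = {a, b, e, i, l}  B6 = {a, b, f, h, k}  B7 = {d, e, g, h, k}  B8 = {a, b, c, e, h}
Tree: B1–B2, B1–B3, B3–B4, B4–B5, B3–B6, B1–B7, B3–B8
The largest bag has 5 vertices, giving width 4; this decomposition certifies tw(G) ≤ 4. Conversely, {a, b, c, e, h} is a clique of size 5, and the vertices of any clique must share a bag in every tree decomposition; so some bag has ≥ 5 vertices and tw(G) ≥ 4. Hence tw(G) = 4 exactly.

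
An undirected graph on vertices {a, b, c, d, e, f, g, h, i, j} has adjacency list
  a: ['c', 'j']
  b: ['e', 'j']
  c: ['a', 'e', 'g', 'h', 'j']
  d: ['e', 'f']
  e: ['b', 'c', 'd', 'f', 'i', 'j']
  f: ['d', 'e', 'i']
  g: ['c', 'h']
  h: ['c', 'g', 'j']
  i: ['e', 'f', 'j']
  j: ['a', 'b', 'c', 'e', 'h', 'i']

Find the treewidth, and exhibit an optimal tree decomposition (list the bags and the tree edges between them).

Treewidth 2.
One such decomposition:
Bags: B1 = {c, h, j}  B2 = {a, c, j}  B3 = {c, g, h}  B4 = {c, e, j}  B5 = {e, i, j}  B6 = {e, f, i}  B7 = {b, e, j}  B8 = {d, e, f}
Tree: B1–B2, B1–B3, B1–B4, B4–B5, B5–B6, B5–B7, B6–B8

Each bag holds 3 vertices, so the decomposition has width 2, which upper-bounds the treewidth. For the lower bound, the 3 vertices {d, e, f} are pairwise adjacent, and any tree decomposition puts a clique entirely inside one bag — forcing width ≥ 2. Hence tw(G) = 2 exactly.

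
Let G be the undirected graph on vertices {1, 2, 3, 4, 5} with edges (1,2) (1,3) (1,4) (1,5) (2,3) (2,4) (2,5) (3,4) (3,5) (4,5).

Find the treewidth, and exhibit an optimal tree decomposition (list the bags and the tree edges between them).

A single bag containing all 5 vertices is trivially a valid decomposition of width 4. On the other hand G contains the 5-clique {1, 2, 3, 4, 5}. A clique must lie in a single bag of any decomposition, so no decomposition can have width below 4. Combining the bounds, tw(G) = 4.

Treewidth 4.
Bags: B1 = {1, 2, 3, 4, 5}
Tree: (single bag)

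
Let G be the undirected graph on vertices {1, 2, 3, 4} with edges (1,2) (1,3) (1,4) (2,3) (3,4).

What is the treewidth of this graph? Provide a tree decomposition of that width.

Treewidth 2.
One such decomposition:
Bags: B1 = {1, 3, 4}  B2 = {1, 2, 3}
Tree: B1–B2

The largest bag has 3 vertices, giving width 2; this decomposition certifies tw(G) ≤ 2. Conversely, {1, 2, 3} is a clique of size 3, and the vertices of any clique must share a bag in every tree decomposition; so some bag has ≥ 3 vertices and tw(G) ≥ 2. The upper and lower bounds meet at 2, so that is the treewidth.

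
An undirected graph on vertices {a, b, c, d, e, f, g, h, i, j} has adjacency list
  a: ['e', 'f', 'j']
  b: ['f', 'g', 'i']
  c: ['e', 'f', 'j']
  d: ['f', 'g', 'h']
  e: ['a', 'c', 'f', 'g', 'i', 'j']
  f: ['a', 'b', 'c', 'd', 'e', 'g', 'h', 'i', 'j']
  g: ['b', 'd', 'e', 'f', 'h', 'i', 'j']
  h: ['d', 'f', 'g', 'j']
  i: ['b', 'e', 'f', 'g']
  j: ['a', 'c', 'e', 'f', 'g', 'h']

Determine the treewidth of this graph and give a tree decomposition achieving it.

Treewidth 3.
One optimal decomposition is:
Bags: B1 = {c, e, f, j}  B2 = {a, e, f, j}  B3 = {e, f, g, j}  B4 = {f, g, h, j}  B5 = {e, f, g, i}  B6 = {b, f, g, i}  B7 = {d, f, g, h}
Tree: B1–B2, B1–B3, B3–B4, B3–B5, B5–B6, B4–B7

The largest bag has 4 vertices, giving width 3; this decomposition certifies tw(G) ≤ 3. For the lower bound, the 4 vertices {e, f, g, j} are pairwise adjacent, and any tree decomposition puts a clique entirely inside one bag — forcing width ≥ 3. Combining the bounds, tw(G) = 3.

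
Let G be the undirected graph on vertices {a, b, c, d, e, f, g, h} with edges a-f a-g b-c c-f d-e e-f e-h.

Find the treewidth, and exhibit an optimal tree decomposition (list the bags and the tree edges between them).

The largest bag has 2 vertices, giving width 1; this decomposition certifies tw(G) ≤ 1. G has an edge, so its treewidth is at least 1. Hence tw(G) = 1 exactly.

Treewidth 1.
One optimal decomposition is:
Bags: B1 = {e, f}  B2 = {c, f}  B3 = {a, f}  B4 = {e, h}  B5 = {b, c}  B6 = {d, e}  B7 = {a, g}
Tree: B1–B2, B2–B3, B1–B4, B2–B5, B1–B6, B3–B7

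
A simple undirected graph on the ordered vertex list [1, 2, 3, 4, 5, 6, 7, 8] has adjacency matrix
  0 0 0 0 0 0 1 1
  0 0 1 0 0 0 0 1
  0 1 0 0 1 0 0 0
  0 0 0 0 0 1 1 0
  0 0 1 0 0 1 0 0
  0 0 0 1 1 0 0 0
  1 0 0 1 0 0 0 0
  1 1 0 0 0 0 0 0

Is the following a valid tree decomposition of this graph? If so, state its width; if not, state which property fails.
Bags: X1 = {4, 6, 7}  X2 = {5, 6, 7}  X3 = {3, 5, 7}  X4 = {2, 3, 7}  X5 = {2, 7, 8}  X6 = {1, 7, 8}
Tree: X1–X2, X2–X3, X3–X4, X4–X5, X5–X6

Every vertex of G appears in some bag (union = {1, 2, 3, 4, 5, 6, 7, 8}); every edge is covered by a bag; and for each vertex v the set of bags containing v is connected in the bag tree. The decomposition is therefore valid. The largest bag has 3 vertices, so the width is 2.

Yes; width 2.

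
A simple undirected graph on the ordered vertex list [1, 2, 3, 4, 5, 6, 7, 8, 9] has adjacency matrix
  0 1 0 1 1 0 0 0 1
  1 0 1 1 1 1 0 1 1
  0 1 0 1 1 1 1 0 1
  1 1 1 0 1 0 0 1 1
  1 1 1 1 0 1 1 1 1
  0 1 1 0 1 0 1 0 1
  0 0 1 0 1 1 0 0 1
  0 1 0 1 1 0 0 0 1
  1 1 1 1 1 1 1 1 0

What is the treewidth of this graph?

A width-4 tree decomposition is:
Bags: B1 = {2, 3, 4, 5, 9}  B2 = {2, 3, 5, 6, 9}  B3 = {3, 5, 6, 7, 9}  B4 = {2, 4, 5, 8, 9}  B5 = {1, 2, 4, 5, 9}
Tree: B1–B2, B2–B3, B1–B4, B1–B5
The largest bag has 5 vertices, giving width 4; this decomposition certifies tw(G) ≤ 4. For the lower bound, the 5 vertices {2, 4, 5, 8, 9} are pairwise adjacent, and any tree decomposition puts a clique entirely inside one bag — forcing width ≥ 4. Hence tw(G) = 4 exactly.

4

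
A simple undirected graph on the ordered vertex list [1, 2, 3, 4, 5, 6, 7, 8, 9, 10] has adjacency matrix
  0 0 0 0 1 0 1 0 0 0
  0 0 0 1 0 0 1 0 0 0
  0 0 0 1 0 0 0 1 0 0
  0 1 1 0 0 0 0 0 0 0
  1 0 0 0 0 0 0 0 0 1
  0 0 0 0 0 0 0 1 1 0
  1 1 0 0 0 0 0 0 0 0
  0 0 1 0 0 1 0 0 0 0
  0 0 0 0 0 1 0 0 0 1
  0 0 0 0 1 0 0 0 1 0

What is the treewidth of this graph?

A width-2 tree decomposition is:
Bags: B1 = {2, 4, 7}  B2 = {3, 4, 7}  B3 = {3, 7, 8}  B4 = {6, 7, 8}  B5 = {6, 7, 9}  B6 = {7, 9, 10}  B7 = {5, 7, 10}  B8 = {1, 5, 7}
Tree: B1–B2, B2–B3, B3–B4, B4–B5, B5–B6, B6–B7, B7–B8
The largest bag has 3 vertices, giving width 2; this decomposition certifies tw(G) ≤ 2. For the lower bound, G contains the cycle 7–2–4–3–8–6–9–10–5–1–7, so G is not a forest; only forests have treewidth ≤ 1, hence tw(G) ≥ 2. The upper and lower bounds meet at 2, so that is the treewidth.

2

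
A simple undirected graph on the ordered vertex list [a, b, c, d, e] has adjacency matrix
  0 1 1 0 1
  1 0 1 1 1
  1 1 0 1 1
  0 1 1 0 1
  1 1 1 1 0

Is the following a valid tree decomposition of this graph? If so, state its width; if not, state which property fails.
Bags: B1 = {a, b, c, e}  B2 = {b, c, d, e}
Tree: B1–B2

Yes; width 3.

Vertex coverage: the bags together contain {a, b, c, d, e}, the full vertex set. Edge coverage: each edge of G has both endpoints in at least one bag. Running intersection: for every vertex, the bags containing it form a connected subtree. All three properties hold, so this is a valid tree decomposition of width max|bag| − 1 = 3, and hence tw(G) ≤ 3.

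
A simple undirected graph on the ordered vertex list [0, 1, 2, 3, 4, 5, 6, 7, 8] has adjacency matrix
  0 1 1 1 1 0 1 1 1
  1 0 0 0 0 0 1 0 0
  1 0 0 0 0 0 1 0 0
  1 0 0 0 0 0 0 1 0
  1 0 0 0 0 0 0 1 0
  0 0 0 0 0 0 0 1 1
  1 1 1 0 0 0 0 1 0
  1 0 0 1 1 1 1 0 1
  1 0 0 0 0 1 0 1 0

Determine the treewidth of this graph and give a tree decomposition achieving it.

Every bag has size at most 3, so the width is 3 − 1 = 2 and tw(G) ≤ 2. Conversely, {0, 1, 6} is a clique of size 3, and the vertices of any clique must share a bag in every tree decomposition; so some bag has ≥ 3 vertices and tw(G) ≥ 2. Therefore the treewidth is 2.

Treewidth 2.
One such decomposition:
Bags: B1 = {0, 3, 7}  B2 = {0, 6, 7}  B3 = {0, 7, 8}  B4 = {0, 1, 6}  B5 = {5, 7, 8}  B6 = {0, 4, 7}  B7 = {0, 2, 6}
Tree: B1–B2, B2–B3, B2–B4, B3–B5, B2–B6, B4–B7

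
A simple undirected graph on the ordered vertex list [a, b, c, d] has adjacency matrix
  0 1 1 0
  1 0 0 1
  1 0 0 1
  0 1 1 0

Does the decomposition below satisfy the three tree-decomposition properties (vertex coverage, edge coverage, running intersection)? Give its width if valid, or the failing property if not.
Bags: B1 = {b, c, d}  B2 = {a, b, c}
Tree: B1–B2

Yes; width 2.

Every vertex of G appears in some bag (union = {a, b, c, d}); every edge is covered by a bag; and for each vertex v the set of bags containing v is connected in the bag tree. The decomposition is therefore valid. The largest bag has 3 vertices, so the width is 2.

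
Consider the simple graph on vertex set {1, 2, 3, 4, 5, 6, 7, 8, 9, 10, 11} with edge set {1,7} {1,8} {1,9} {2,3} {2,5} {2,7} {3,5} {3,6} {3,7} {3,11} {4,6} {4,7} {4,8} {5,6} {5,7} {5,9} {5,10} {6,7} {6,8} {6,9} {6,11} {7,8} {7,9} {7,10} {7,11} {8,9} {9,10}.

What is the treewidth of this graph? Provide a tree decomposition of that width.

Treewidth 3.
One optimal decomposition is:
Bags: B1 = {6, 7, 8, 9}  B2 = {1, 7, 8, 9}  B3 = {5, 6, 7, 9}  B4 = {3, 5, 6, 7}  B5 = {5, 7, 9, 10}  B6 = {2, 3, 5, 7}  B7 = {4, 6, 7, 8}  B8 = {3, 6, 7, 11}
Tree: B1–B2, B1–B3, B3–B4, B3–B5, B4–B6, B1–B7, B4–B8

Every bag has size at most 4, so the width is 4 − 1 = 3 and tw(G) ≤ 3. On the other hand G contains the 4-clique {1, 7, 8, 9}. A clique must lie in a single bag of any decomposition, so no decomposition can have width below 3. Therefore the treewidth is 3.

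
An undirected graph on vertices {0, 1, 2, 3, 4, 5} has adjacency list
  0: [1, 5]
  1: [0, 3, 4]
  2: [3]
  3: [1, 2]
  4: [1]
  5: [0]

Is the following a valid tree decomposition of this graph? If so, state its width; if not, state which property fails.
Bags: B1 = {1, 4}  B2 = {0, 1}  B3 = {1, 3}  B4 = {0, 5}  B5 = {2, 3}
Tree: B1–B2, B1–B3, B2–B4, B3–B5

Yes; width 1.

Every vertex of G appears in some bag (union = {0, 1, 2, 3, 4, 5}); every edge is covered by a bag; and for each vertex v the set of bags containing v is connected in the bag tree. The decomposition is therefore valid. The largest bag has 2 vertices, so the width is 1.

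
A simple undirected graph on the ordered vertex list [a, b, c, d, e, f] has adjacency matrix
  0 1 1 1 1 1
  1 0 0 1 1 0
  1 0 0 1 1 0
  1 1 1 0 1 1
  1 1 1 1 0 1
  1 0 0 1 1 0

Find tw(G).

A width-3 tree decomposition is:
Bags: B1 = {a, d, e, f}  B2 = {a, c, d, e}  B3 = {a, b, d, e}
Tree: B1–B2, B2–B3
The largest bag has 4 vertices, giving width 3; this decomposition certifies tw(G) ≤ 3. For the lower bound, the 4 vertices {a, c, d, e} are pairwise adjacent, and any tree decomposition puts a clique entirely inside one bag — forcing width ≥ 3. Therefore the treewidth is 3.

3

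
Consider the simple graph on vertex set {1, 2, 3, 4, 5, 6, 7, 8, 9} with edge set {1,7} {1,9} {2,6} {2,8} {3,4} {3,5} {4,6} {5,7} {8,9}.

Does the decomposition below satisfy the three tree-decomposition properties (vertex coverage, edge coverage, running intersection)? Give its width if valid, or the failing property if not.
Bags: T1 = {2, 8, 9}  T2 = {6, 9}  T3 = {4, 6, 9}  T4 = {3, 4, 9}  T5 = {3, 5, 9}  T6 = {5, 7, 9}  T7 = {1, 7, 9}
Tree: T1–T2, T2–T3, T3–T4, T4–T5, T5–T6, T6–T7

No — edge (2,6) lies in no bag.

A tree decomposition must satisfy three properties: every vertex lies in some bag; for every edge, both endpoints lie together in some bag; and for every vertex, the bags containing it form a connected subtree. Here edge (2,6) lies in no bag, so the decomposition is invalid.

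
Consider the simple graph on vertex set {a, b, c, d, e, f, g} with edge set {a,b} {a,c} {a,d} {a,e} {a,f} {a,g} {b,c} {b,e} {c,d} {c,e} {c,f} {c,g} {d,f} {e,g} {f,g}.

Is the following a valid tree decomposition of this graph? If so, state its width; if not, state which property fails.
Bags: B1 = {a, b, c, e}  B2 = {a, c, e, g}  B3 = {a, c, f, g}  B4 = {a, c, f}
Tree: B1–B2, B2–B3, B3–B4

No — vertex d appears in no bag.

A tree decomposition must satisfy three properties: every vertex lies in some bag; for every edge, both endpoints lie together in some bag; and for every vertex, the bags containing it form a connected subtree. Here vertex d appears in no bag, so the decomposition is invalid.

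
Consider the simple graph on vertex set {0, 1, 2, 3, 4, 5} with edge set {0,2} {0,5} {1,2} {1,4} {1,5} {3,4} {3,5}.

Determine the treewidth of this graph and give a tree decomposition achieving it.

Every bag has size at most 3, so the width is 3 − 1 = 2 and tw(G) ≤ 2. For the lower bound, G contains the cycle 0–2–1–5–0, so G is not a forest; only forests have treewidth ≤ 1, hence tw(G) ≥ 2. Therefore the treewidth is 2.

Treewidth 2.
One optimal decomposition is:
Bags: B1 = {0, 2, 5}  B2 = {1, 2, 5}  B3 = {1, 3, 5}  B4 = {1, 3, 4}
Tree: B1–B2, B2–B3, B3–B4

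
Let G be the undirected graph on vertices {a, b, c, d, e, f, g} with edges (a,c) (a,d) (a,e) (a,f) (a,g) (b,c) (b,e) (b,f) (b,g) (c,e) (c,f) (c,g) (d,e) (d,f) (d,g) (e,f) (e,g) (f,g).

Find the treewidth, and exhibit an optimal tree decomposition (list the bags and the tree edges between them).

Treewidth 4.
Bags: B1 = {a, c, e, f, g}  B2 = {b, c, e, f, g}  B3 = {a, d, e, f, g}
Tree: B1–B2, B1–B3

Each bag holds 5 vertices, so the decomposition has width 4, which upper-bounds the treewidth. On the other hand G contains the 5-clique {a, d, e, f, g}. A clique must lie in a single bag of any decomposition, so no decomposition can have width below 4. Hence tw(G) = 4 exactly.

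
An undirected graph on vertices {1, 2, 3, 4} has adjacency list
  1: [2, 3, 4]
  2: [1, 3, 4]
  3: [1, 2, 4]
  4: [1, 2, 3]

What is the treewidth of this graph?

A width-3 tree decomposition is:
Bags: B1 = {1, 2, 3, 4}
Tree: (single bag)
A single bag containing all 4 vertices is trivially a valid decomposition of width 3. For the lower bound, the 4 vertices {1, 2, 3, 4} are pairwise adjacent, and any tree decomposition puts a clique entirely inside one bag — forcing width ≥ 3. Hence tw(G) = 3 exactly.

3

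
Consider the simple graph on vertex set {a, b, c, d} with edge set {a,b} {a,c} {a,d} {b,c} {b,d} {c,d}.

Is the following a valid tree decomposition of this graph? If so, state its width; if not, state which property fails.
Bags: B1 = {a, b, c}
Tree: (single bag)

A tree decomposition must satisfy three properties: every vertex lies in some bag; for every edge, both endpoints lie together in some bag; and for every vertex, the bags containing it form a connected subtree. Here vertex d appears in no bag, so the decomposition is invalid.

No — vertex d appears in no bag.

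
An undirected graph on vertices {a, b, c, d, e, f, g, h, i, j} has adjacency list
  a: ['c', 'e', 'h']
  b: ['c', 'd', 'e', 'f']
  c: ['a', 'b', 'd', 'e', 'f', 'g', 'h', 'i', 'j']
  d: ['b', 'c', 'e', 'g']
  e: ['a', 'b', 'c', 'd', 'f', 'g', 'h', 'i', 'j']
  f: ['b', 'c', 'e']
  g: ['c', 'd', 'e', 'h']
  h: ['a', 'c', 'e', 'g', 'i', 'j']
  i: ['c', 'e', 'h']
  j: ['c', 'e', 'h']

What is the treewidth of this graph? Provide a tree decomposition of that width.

Every bag has size at most 4, so the width is 4 − 1 = 3 and tw(G) ≤ 3. On the other hand G contains the 4-clique {c, d, e, g}. A clique must lie in a single bag of any decomposition, so no decomposition can have width below 3. The upper and lower bounds meet at 3, so that is the treewidth.

Treewidth 3.
One optimal decomposition is:
Bags: B1 = {c, e, h, j}  B2 = {c, e, g, h}  B3 = {c, e, h, i}  B4 = {a, c, e, h}  B5 = {c, d, e, g}  B6 = {b, c, d, e}  B7 = {b, c, e, f}
Tree: B1–B2, B2–B3, B3–B4, B2–B5, B5–B6, B6–B7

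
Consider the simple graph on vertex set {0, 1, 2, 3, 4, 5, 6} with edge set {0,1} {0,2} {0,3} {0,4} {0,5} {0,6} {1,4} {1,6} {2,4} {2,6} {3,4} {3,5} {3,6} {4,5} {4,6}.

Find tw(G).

A width-3 tree decomposition is:
Bags: B1 = {0, 3, 4, 6}  B2 = {0, 1, 4, 6}  B3 = {0, 3, 4, 5}  B4 = {0, 2, 4, 6}
Tree: B1–B2, B1–B3, B1–B4
Every bag has size at most 4, so the width is 4 − 1 = 3 and tw(G) ≤ 3. Conversely, {0, 3, 4, 5} is a clique of size 4, and the vertices of any clique must share a bag in every tree decomposition; so some bag has ≥ 4 vertices and tw(G) ≥ 3. The upper and lower bounds meet at 3, so that is the treewidth.

3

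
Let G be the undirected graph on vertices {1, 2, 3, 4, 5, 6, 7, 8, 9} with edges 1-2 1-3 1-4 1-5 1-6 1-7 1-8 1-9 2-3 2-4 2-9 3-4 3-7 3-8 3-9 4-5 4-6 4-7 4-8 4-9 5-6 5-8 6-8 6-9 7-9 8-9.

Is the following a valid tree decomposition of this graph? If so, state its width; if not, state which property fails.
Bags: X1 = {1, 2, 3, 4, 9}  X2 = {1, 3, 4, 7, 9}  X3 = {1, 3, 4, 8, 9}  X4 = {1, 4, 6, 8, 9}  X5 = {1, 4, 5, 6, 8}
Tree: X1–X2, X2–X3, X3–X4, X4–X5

Vertex coverage: the bags together contain {1, 2, 3, 4, 5, 6, 7, 8, 9}, the full vertex set. Edge coverage: each edge of G has both endpoints in at least one bag. Running intersection: for every vertex, the bags containing it form a connected subtree. All three properties hold, so this is a valid tree decomposition of width max|bag| − 1 = 4, and hence tw(G) ≤ 4.

Yes; width 4.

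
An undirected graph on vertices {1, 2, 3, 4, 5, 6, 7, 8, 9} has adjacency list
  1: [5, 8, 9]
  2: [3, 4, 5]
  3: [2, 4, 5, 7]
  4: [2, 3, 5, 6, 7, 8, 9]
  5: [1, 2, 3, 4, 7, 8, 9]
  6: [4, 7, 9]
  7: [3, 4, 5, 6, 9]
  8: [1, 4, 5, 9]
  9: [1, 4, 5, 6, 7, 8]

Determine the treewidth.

A width-3 tree decomposition is:
Bags: B1 = {3, 4, 5, 7}  B2 = {4, 5, 7, 9}  B3 = {4, 6, 7, 9}  B4 = {2, 3, 4, 5}  B5 = {4, 5, 8, 9}  B6 = {1, 5, 8, 9}
Tree: B1–B2, B2–B3, B1–B4, B2–B5, B5–B6
Every bag has size at most 4, so the width is 4 − 1 = 3 and tw(G) ≤ 3. For the lower bound, the 4 vertices {1, 5, 8, 9} are pairwise adjacent, and any tree decomposition puts a clique entirely inside one bag — forcing width ≥ 3. The upper and lower bounds meet at 3, so that is the treewidth.

3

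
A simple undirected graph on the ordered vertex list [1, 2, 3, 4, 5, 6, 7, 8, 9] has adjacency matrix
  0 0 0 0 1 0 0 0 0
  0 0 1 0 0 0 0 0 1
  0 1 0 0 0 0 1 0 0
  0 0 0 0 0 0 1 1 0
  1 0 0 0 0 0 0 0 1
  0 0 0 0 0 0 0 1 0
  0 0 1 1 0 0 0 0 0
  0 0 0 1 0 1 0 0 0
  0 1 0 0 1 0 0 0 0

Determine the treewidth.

1

A width-1 tree decomposition is:
Bags: B1 = {1, 5}  B2 = {5, 9}  B3 = {2, 9}  B4 = {2, 3}  B5 = {3, 7}  B6 = {4, 7}  B7 = {4, 8}  B8 = {6, 8}
Tree: B1–B2, B2–B3, B3–B4, B4–B5, B5–B6, B6–B7, B7–B8
The largest bag has 2 vertices, giving width 1; this decomposition certifies tw(G) ≤ 1. Any graph with an edge has treewidth ≥ 1, and G has the edge 1–5. Therefore the treewidth is 1.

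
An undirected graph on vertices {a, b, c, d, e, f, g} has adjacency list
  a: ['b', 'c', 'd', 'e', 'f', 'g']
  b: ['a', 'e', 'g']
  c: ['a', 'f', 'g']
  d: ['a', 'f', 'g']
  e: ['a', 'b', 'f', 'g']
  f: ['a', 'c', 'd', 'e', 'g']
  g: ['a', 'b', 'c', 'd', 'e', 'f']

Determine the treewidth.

3

A width-3 tree decomposition is:
Bags: B1 = {a, e, f, g}  B2 = {a, d, f, g}  B3 = {a, b, e, g}  B4 = {a, c, f, g}
Tree: B1–B2, B1–B3, B1–B4
The largest bag has 4 vertices, giving width 3; this decomposition certifies tw(G) ≤ 3. On the other hand G contains the 4-clique {a, d, f, g}. A clique must lie in a single bag of any decomposition, so no decomposition can have width below 3. Therefore the treewidth is 3.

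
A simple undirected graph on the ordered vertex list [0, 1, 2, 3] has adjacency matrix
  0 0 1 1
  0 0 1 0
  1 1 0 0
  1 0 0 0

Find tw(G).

1

A width-1 tree decomposition is:
Bags: B1 = {0, 3}  B2 = {0, 2}  B3 = {1, 2}
Tree: B1–B2, B2–B3
Every bag has size at most 2, so the width is 2 − 1 = 1 and tw(G) ≤ 1. Any graph with an edge has treewidth ≥ 1, and G has the edge 3–0. The upper and lower bounds meet at 1, so that is the treewidth.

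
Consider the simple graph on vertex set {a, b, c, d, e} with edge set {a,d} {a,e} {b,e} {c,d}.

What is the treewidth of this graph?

1

A width-1 tree decomposition is:
Bags: B1 = {c, d}  B2 = {a, d}  B3 = {a, e}  B4 = {b, e}
Tree: B1–B2, B2–B3, B3–B4
The largest bag has 2 vertices, giving width 1; this decomposition certifies tw(G) ≤ 1. Since G has at least one edge (e.g. c–d), it is not an edgeless graph, so tw(G) ≥ 1. Combining the bounds, tw(G) = 1.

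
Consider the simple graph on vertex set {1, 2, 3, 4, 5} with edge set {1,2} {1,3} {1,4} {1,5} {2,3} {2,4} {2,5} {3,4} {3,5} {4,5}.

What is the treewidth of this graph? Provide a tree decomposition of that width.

With just one bag of size 5, the width is 5 − 1 = 4, so tw(G) ≤ 4. On the other hand G contains the 5-clique {1, 2, 3, 4, 5}. A clique must lie in a single bag of any decomposition, so no decomposition can have width below 4. Hence tw(G) = 4 exactly.

Treewidth 4.
Bags: B1 = {1, 2, 3, 4, 5}
Tree: (single bag)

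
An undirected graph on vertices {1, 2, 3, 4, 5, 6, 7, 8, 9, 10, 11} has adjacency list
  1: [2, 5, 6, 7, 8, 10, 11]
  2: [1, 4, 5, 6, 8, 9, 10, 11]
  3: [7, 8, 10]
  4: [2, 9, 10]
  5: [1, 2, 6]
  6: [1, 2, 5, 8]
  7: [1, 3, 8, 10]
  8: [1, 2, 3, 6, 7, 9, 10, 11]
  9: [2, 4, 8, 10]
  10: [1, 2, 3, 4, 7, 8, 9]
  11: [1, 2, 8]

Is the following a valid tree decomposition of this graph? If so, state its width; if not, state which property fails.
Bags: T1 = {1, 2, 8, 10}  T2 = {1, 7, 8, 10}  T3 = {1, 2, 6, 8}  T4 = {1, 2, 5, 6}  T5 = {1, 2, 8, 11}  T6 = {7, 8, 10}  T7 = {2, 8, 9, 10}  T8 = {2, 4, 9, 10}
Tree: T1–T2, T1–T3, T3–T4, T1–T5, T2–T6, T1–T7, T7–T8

A tree decomposition must satisfy three properties: every vertex lies in some bag; for every edge, both endpoints lie together in some bag; and for every vertex, the bags containing it form a connected subtree. Here vertex 3 appears in no bag, so the decomposition is invalid.

No — vertex 3 appears in no bag.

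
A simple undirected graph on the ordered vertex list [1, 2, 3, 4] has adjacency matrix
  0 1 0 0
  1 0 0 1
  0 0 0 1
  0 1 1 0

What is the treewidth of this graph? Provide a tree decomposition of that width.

Every bag has size at most 2, so the width is 2 − 1 = 1 and tw(G) ≤ 1. G has an edge, so its treewidth is at least 1. The upper and lower bounds meet at 1, so that is the treewidth.

Treewidth 1.
One optimal decomposition is:
Bags: B1 = {2, 4}  B2 = {1, 2}  B3 = {3, 4}
Tree: B1–B2, B1–B3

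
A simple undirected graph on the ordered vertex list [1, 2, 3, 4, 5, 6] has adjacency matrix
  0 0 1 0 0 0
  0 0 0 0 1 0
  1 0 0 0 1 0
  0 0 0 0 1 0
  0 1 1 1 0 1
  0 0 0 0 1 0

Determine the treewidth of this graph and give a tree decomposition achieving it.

Treewidth 1.
One such decomposition:
Bags: B1 = {5, 6}  B2 = {3, 5}  B3 = {2, 5}  B4 = {4, 5}  B5 = {1, 3}
Tree: B1–B2, B1–B3, B3–B4, B2–B5

Every bag has size at most 2, so the width is 2 − 1 = 1 and tw(G) ≤ 1. Any graph with an edge has treewidth ≥ 1, and G has the edge 5–6. The upper and lower bounds meet at 1, so that is the treewidth.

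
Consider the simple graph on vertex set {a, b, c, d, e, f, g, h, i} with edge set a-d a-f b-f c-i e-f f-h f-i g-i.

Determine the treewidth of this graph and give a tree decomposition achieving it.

Treewidth 1.
Bags: B1 = {f, h}  B2 = {a, f}  B3 = {b, f}  B4 = {a, d}  B5 = {f, i}  B6 = {c, i}  B7 = {g, i}  B8 = {e, f}
Tree: B1–B2, B2–B3, B2–B4, B3–B5, B5–B6, B5–B7, B3–B8

Each bag holds 2 vertices, so the decomposition has width 1, which upper-bounds the treewidth. Since G has at least one edge (e.g. h–f), it is not an edgeless graph, so tw(G) ≥ 1. The upper and lower bounds meet at 1, so that is the treewidth.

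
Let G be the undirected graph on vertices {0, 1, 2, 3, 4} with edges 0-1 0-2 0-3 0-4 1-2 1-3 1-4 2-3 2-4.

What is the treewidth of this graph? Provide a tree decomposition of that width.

Each bag holds 4 vertices, so the decomposition has width 3, which upper-bounds the treewidth. Conversely, {0, 1, 2, 3} is a clique of size 4, and the vertices of any clique must share a bag in every tree decomposition; so some bag has ≥ 4 vertices and tw(G) ≥ 3. Hence tw(G) = 3 exactly.

Treewidth 3.
Bags: B1 = {0, 1, 2, 4}  B2 = {0, 1, 2, 3}
Tree: B1–B2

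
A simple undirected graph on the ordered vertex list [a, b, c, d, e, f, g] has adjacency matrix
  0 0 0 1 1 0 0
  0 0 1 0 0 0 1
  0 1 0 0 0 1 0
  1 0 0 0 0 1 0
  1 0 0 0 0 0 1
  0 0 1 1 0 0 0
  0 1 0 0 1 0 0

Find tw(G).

A width-2 tree decomposition is:
Bags: B1 = {b, c, f}  B2 = {b, f, g}  B3 = {e, f, g}  B4 = {a, e, f}  B5 = {a, d, f}
Tree: B1–B2, B2–B3, B3–B4, B4–B5
Each bag holds 3 vertices, so the decomposition has width 2, which upper-bounds the treewidth. The edges f–c–b–g–e–a–d–f form a cycle, so G is not a tree and its treewidth is at least 2. Hence tw(G) = 2 exactly.

2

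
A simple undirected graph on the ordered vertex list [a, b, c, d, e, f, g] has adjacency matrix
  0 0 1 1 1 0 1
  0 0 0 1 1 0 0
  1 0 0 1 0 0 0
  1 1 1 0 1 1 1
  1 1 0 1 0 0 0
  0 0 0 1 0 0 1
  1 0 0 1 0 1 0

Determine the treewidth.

A width-2 tree decomposition is:
Bags: B1 = {a, c, d}  B2 = {a, d, e}  B3 = {a, d, g}  B4 = {d, f, g}  B5 = {b, d, e}
Tree: B1–B2, B2–B3, B3–B4, B2–B5
Every bag has size at most 3, so the width is 3 − 1 = 2 and tw(G) ≤ 2. On the other hand G contains the 3-clique {a, d, g}. A clique must lie in a single bag of any decomposition, so no decomposition can have width below 2. Therefore the treewidth is 2.

2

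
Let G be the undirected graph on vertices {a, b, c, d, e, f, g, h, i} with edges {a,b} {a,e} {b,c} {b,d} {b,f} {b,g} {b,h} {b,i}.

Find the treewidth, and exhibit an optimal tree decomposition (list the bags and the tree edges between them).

Treewidth 1.
One optimal decomposition is:
Bags: B1 = {b, g}  B2 = {b, i}  B3 = {b, d}  B4 = {a, b}  B5 = {b, f}  B6 = {b, c}  B7 = {b, h}  B8 = {a, e}
Tree: B1–B2, B1–B3, B1–B4, B4–B5, B1–B6, B4–B7, B4–B8

Every bag has size at most 2, so the width is 2 − 1 = 1 and tw(G) ≤ 1. Since G has at least one edge (e.g. g–b), it is not an edgeless graph, so tw(G) ≥ 1. Hence tw(G) = 1 exactly.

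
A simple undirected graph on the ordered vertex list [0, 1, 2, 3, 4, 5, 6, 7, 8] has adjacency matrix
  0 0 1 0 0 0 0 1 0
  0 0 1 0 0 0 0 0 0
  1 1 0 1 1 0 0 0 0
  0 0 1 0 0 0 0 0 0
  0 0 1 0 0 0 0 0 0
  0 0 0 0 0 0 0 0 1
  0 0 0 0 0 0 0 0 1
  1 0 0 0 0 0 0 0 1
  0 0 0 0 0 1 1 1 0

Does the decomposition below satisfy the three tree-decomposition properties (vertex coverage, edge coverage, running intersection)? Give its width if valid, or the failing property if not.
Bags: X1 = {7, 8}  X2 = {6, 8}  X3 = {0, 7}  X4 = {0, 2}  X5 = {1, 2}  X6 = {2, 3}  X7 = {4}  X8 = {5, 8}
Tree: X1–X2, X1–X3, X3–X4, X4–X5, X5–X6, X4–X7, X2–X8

No — edge (2,4) lies in no bag.

A tree decomposition must satisfy three properties: every vertex lies in some bag; for every edge, both endpoints lie together in some bag; and for every vertex, the bags containing it form a connected subtree. Here edge (2,4) lies in no bag, so the decomposition is invalid.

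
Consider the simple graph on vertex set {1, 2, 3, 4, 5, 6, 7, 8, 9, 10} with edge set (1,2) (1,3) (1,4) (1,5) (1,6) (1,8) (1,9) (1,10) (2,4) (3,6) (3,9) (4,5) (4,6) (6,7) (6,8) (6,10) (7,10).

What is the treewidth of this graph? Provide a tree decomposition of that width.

The largest bag has 3 vertices, giving width 2; this decomposition certifies tw(G) ≤ 2. For the lower bound, the 3 vertices {1, 3, 9} are pairwise adjacent, and any tree decomposition puts a clique entirely inside one bag — forcing width ≥ 2. Therefore the treewidth is 2.

Treewidth 2.
Bags: B1 = {1, 6, 8}  B2 = {1, 4, 6}  B3 = {1, 6, 10}  B4 = {1, 2, 4}  B5 = {6, 7, 10}  B6 = {1, 3, 6}  B7 = {1, 4, 5}  B8 = {1, 3, 9}
Tree: B1–B2, B1–B3, B2–B4, B3–B5, B2–B6, B4–B7, B6–B8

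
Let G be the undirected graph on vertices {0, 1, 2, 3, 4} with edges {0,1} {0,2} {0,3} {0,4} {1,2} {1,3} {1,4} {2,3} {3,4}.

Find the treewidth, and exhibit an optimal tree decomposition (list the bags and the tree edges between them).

Each bag holds 4 vertices, so the decomposition has width 3, which upper-bounds the treewidth. On the other hand G contains the 4-clique {0, 1, 2, 3}. A clique must lie in a single bag of any decomposition, so no decomposition can have width below 3. Combining the bounds, tw(G) = 3.

Treewidth 3.
Bags: B1 = {0, 1, 3, 4}  B2 = {0, 1, 2, 3}
Tree: B1–B2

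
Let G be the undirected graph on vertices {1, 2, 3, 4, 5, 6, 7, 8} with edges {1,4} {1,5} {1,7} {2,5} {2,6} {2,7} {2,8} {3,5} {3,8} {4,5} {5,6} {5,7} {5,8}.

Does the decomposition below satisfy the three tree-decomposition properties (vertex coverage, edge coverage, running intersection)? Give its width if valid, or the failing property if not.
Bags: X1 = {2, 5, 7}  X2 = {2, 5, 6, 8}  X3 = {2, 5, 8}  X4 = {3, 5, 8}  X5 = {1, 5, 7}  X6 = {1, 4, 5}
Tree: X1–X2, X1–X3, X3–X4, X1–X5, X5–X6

A tree decomposition must satisfy three properties: every vertex lies in some bag; for every edge, both endpoints lie together in some bag; and for every vertex, the bags containing it form a connected subtree. Here bags containing vertex 8 are not connected in the tree, so the decomposition is invalid.

No — bags containing vertex 8 are not connected in the tree.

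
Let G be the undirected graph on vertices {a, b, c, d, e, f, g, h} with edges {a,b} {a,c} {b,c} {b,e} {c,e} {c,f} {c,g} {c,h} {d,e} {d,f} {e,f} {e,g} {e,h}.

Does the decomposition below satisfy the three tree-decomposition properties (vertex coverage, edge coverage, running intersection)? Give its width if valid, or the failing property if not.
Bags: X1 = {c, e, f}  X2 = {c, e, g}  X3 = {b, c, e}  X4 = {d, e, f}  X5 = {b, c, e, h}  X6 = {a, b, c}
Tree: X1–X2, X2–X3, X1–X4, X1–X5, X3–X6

A tree decomposition must satisfy three properties: every vertex lies in some bag; for every edge, both endpoints lie together in some bag; and for every vertex, the bags containing it form a connected subtree. Here bags containing vertex b are not connected in the tree, so the decomposition is invalid.

No — bags containing vertex b are not connected in the tree.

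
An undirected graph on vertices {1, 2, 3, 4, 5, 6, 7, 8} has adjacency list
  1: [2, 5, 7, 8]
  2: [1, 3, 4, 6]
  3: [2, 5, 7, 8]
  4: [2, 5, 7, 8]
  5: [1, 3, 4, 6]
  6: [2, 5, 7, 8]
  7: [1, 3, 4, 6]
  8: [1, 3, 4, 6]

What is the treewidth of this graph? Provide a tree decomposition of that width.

Each bag holds 5 vertices, so the decomposition has width 4, which upper-bounds the treewidth. For the lower bound: the 5 vertex sets {4,7}, {1,2}, {3,8}, {5}, {6} are disjoint, each induces a connected subgraph, and every pair is joined by at least one edge of G. Contracting each set to a single vertex therefore yields K_{5} as a minor, and since treewidth is minor-monotone, tw(G) ≥ tw(K_{5}) = 4. Combining the bounds, tw(G) = 4.

Treewidth 4.
Bags: B1 = {2, 4, 5, 7, 8}  B2 = {1, 2, 5, 7, 8}  B3 = {2, 3, 5, 7, 8}  B4 = {2, 5, 6, 7, 8}
Tree: B1–B2, B2–B3, B3–B4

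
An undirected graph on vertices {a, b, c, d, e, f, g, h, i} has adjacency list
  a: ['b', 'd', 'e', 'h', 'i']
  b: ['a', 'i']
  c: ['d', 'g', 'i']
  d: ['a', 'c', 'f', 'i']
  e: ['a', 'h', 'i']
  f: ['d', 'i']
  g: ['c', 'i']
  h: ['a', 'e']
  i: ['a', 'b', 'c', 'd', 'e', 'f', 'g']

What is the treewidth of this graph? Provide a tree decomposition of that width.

Each bag holds 3 vertices, so the decomposition has width 2, which upper-bounds the treewidth. Conversely, {a, e, h} is a clique of size 3, and the vertices of any clique must share a bag in every tree decomposition; so some bag has ≥ 3 vertices and tw(G) ≥ 2. Therefore the treewidth is 2.

Treewidth 2.
One optimal decomposition is:
Bags: B1 = {a, e, i}  B2 = {a, d, i}  B3 = {c, d, i}  B4 = {a, e, h}  B5 = {a, b, i}  B6 = {c, g, i}  B7 = {d, f, i}
Tree: B1–B2, B2–B3, B1–B4, B2–B5, B3–B6, B3–B7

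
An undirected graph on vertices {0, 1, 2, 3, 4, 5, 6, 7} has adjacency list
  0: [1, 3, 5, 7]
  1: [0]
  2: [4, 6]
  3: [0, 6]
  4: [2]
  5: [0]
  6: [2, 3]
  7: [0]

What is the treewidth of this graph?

A width-1 tree decomposition is:
Bags: B1 = {3, 6}  B2 = {2, 6}  B3 = {0, 3}  B4 = {0, 5}  B5 = {0, 1}  B6 = {2, 4}  B7 = {0, 7}
Tree: B1–B2, B1–B3, B3–B4, B4–B5, B2–B6, B3–B7
Every bag has size at most 2, so the width is 2 − 1 = 1 and tw(G) ≤ 1. Since G has at least one edge (e.g. 3–6), it is not an edgeless graph, so tw(G) ≥ 1. Combining the bounds, tw(G) = 1.

1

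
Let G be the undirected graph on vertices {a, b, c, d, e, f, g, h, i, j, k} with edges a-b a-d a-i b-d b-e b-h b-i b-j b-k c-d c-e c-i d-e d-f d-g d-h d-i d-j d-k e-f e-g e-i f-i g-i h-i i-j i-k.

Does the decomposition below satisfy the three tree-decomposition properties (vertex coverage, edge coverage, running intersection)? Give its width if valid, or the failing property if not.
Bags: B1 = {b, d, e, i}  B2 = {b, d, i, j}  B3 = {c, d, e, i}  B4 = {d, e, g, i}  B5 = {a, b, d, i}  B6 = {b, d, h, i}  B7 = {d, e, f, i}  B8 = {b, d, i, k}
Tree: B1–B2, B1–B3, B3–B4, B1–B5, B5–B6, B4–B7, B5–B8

Yes; width 3.

Vertex coverage: the bags together contain {a, b, c, d, e, f, g, h, i, j, k}, the full vertex set. Edge coverage: each edge of G has both endpoints in at least one bag. Running intersection: for every vertex, the bags containing it form a connected subtree. All three properties hold, so this is a valid tree decomposition of width max|bag| − 1 = 3, and hence tw(G) ≤ 3.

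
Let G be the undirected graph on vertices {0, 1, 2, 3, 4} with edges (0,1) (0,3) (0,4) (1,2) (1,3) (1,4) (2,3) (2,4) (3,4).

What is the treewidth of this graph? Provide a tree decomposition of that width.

Every bag has size at most 4, so the width is 4 − 1 = 3 and tw(G) ≤ 3. On the other hand G contains the 4-clique {0, 1, 3, 4}. A clique must lie in a single bag of any decomposition, so no decomposition can have width below 3. Combining the bounds, tw(G) = 3.

Treewidth 3.
One such decomposition:
Bags: B1 = {1, 2, 3, 4}  B2 = {0, 1, 3, 4}
Tree: B1–B2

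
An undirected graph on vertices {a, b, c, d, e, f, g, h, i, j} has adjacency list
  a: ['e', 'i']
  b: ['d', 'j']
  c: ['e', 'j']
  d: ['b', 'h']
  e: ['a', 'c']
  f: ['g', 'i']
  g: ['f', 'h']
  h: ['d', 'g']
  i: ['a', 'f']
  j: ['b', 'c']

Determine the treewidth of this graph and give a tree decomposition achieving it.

The largest bag has 3 vertices, giving width 2; this decomposition certifies tw(G) ≤ 2. For the lower bound, G contains the cycle i–a–e–c–j–b–d–h–g–f–i, so G is not a forest; only forests have treewidth ≤ 1, hence tw(G) ≥ 2. Therefore the treewidth is 2.

Treewidth 2.
One optimal decomposition is:
Bags: B1 = {a, e, i}  B2 = {c, e, i}  B3 = {c, i, j}  B4 = {b, i, j}  B5 = {b, d, i}  B6 = {d, h, i}  B7 = {g, h, i}  B8 = {f, g, i}
Tree: B1–B2, B2–B3, B3–B4, B4–B5, B5–B6, B6–B7, B7–B8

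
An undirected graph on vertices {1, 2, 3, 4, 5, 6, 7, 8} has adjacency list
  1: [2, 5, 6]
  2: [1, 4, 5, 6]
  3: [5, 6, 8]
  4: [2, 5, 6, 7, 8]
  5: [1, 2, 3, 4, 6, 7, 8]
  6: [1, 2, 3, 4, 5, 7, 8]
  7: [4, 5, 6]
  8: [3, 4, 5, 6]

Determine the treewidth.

A width-3 tree decomposition is:
Bags: B1 = {2, 4, 5, 6}  B2 = {1, 2, 5, 6}  B3 = {4, 5, 6, 8}  B4 = {3, 5, 6, 8}  B5 = {4, 5, 6, 7}
Tree: B1–B2, B1–B3, B3–B4, B1–B5
Each bag holds 4 vertices, so the decomposition has width 3, which upper-bounds the treewidth. Conversely, {1, 2, 5, 6} is a clique of size 4, and the vertices of any clique must share a bag in every tree decomposition; so some bag has ≥ 4 vertices and tw(G) ≥ 3. The upper and lower bounds meet at 3, so that is the treewidth.

3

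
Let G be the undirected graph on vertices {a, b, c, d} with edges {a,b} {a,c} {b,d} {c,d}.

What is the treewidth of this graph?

2

A width-2 tree decomposition is:
Bags: B1 = {a, b, d}  B2 = {a, c, d}
Tree: B1–B2
The largest bag has 3 vertices, giving width 2; this decomposition certifies tw(G) ≤ 2. The edges d–b–a–c–d form a cycle, so G is not a tree and its treewidth is at least 2. The upper and lower bounds meet at 2, so that is the treewidth.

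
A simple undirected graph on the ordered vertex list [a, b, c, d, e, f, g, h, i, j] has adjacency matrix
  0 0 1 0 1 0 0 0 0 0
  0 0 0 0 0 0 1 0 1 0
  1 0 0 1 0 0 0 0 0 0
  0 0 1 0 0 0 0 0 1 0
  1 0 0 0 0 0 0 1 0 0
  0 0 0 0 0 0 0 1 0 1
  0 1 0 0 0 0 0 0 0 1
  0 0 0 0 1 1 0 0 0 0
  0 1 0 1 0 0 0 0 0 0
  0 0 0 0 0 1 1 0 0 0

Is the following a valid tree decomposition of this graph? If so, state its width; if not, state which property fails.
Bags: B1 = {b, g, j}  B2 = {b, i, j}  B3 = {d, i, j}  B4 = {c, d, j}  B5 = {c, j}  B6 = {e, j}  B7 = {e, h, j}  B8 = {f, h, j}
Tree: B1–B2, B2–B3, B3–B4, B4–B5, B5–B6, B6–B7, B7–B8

A tree decomposition must satisfy three properties: every vertex lies in some bag; for every edge, both endpoints lie together in some bag; and for every vertex, the bags containing it form a connected subtree. Here vertex a appears in no bag, so the decomposition is invalid.

No — vertex a appears in no bag.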